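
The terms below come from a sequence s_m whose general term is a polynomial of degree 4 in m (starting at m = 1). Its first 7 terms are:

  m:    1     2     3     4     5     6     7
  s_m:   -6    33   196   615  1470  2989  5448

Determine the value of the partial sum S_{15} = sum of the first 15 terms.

384749

1st diffs: 39, 163, 419, 855, 1519, 2459.
2nd diffs: 124, 256, 436, 664, 940.
3rd diffs: 132, 180, 228, 276.
4th diffs: 48, 48, 48 (constant).
Newton forward-difference form: s_m = -6 + 39·C(m-1,1) + 124·C(m-1,2) + 132·C(m-1,3) + 48·C(m-1,4).
Continuing: …, 9171, 14530, 21945, 31884, …, s_{15} = 107920.
Summing m = 1..15 (15 terms) gives 384749.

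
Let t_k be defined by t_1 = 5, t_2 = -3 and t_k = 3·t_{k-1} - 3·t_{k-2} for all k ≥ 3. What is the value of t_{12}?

4374

Iterate the recurrence:
t_3 = -24  t_4 = -63  t_5 = -117  t_6 = -162  t_7 = -135  t_8 = 81  t_9 = 648  t_{10} = 1701  t_{11} = 3159  t_{12} = 4374.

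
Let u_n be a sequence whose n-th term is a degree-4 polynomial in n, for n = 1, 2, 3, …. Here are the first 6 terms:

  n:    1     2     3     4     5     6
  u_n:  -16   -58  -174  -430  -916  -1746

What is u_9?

-7800

1st diffs: -42, -116, -256, -486, -830.
2nd diffs: -74, -140, -230, -344.
3rd diffs: -66, -90, -114.
4th diffs: -24, -24 (constant).
Newton forward-difference form: u_n = -16 + (-42)·C(n-1,1) + (-74)·C(n-1,2) + (-66)·C(n-1,3) + (-24)·C(n-1,4).
At n = 9: n-1 = 8, so u_9 = -16 - 336 - 2072 - 3696 - 1680 = -7800.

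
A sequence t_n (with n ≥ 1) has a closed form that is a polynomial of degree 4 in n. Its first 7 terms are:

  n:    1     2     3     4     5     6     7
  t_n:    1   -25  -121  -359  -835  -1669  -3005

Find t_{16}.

1st diffs: -26, -96, -238, -476, -834, -1336.
2nd diffs: -70, -142, -238, -358, -502.
3rd diffs: -72, -96, -120, -144.
4th diffs: -24, -24, -24 (constant).
Newton forward-difference form: t_n = 1 + (-26)·C(n-1,1) + (-70)·C(n-1,2) + (-72)·C(n-1,3) + (-24)·C(n-1,4).
At n = 16: n-1 = 15, so t_{16} = 1 - 390 - 7350 - 32760 - 32760 = -73259.

-73259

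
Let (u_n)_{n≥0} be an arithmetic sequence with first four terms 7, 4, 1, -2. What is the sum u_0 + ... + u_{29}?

Common difference d = -3.
u_n = 7 + (n - 0)·(-3).
u_{29} = -80; S = 30·(7 + (-80))/2 = -1095.

-1095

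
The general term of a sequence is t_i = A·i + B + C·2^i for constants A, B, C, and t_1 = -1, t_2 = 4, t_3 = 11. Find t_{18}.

Plug in i = 1, 2, 3: A + B + 2C = -1; 2A + B + 4C = 4; 3A + B + 8C = 11.
Subtracting the first from the second: A + 2C = 5.
Subtracting the second from the third: A + 4C = 7.
Solving: C = 1, A = 3, then B = -6.
So t_i = 3·i + (-6) + 1·2^i; at i=18 this is 262192.

262192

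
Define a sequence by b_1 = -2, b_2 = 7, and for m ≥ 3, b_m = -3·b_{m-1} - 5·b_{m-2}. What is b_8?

Compute successive terms:
b_3 = -11, b_4 = -2, b_5 = 61, b_6 = -173, b_7 = 214, b_8 = 223.

223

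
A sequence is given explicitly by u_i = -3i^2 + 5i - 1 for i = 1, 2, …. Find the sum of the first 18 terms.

Over i = 1..18: Σi = 171, Σi² = 2109.
Total = (-3)·2109 + (5)·171 + (-1)·18 = -5490.

-5490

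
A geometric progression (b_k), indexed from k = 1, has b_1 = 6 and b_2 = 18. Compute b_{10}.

Common ratio r = 3.
b_k = 6·3^(k-1).
b_{10} = 6·3^9 = 118098.

118098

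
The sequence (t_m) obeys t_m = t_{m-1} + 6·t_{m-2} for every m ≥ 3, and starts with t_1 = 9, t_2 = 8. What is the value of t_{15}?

24933698

Applying the relation repeatedly:
t_3 = 62  t_4 = 110  t_5 = 482  …  t_{12} = 913382  t_{13} = 2779058  t_{14} = 8259350  t_{15} = 24933698.
(Characteristic roots are 3 and -2.)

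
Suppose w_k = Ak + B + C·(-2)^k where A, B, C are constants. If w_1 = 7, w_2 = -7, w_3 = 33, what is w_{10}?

The three given values yield: A + B - 2C = 7; 2A + B + 4C = -7; 3A + B - 8C = 33.
Subtracting the first from the second: A + 6C = -14.
Subtracting the second from the third: A - 12C = 40.
Solving: C = -3, A = 4, then B = -3.
Therefore w_{10} = 40 + (-3) + (-3)·1024 = -3035.

-3035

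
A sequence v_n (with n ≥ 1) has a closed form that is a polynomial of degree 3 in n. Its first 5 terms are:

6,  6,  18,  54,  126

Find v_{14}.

4374

1st diffs: 0, 12, 36, 72.
2nd diffs: 12, 24, 36.
3rd diffs: 12, 12 (constant).
Newton forward-difference form: v_n = 6 + 12·C(n-1,2) + 12·C(n-1,3).
At n = 14: n-1 = 13, so v_{14} = 6 + 936 + 3432 = 4374.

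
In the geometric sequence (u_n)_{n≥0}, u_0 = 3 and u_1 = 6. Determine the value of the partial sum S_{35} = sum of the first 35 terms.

Common ratio r = 2.
u_n = 3·2^(n-0).
S = 3·(2^35 - 1)/(2 - 1) = 3·(34359738368 - 1)/(1) = 103079215101.

103079215101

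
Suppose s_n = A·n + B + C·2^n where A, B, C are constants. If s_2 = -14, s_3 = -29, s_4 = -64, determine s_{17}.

Write the equations: 2A + B + 4C = -14; 3A + B + 8C = -29; 4A + B + 16C = -64.
Subtracting the first from the second: A + 4C = -15.
Subtracting the second from the third: A + 8C = -35.
Solving: C = -5, A = 5, then B = -4.
So s_n = 5·n + (-4) + (-5)·2^n; at n=17 this is -655279.

-655279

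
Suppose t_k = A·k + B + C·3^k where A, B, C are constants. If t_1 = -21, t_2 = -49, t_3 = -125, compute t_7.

The three given values yield: A + B + 3C = -21; 2A + B + 9C = -49; 3A + B + 27C = -125.
Subtracting the first from the second: A + 6C = -28.
Subtracting the second from the third: A + 18C = -76.
Solving: C = -4, A = -4, then B = -5.
Hence t_7 = -4·7 + (-5) + (-4)·2187 = -8781.

-8781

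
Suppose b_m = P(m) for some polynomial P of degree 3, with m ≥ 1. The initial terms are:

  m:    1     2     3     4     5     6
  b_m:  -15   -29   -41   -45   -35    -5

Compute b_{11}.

1st diffs: -14, -12, -4, 10, 30.
2nd diffs: 2, 8, 14, 20.
3rd diffs: 6, 6, 6 (constant).
Newton forward-difference form: b_m = -15 + (-14)·C(m-1,1) + 2·C(m-1,2) + 6·C(m-1,3).
At m = 11: m-1 = 10, so b_{11} = -15 - 140 + 90 + 720 = 655.

655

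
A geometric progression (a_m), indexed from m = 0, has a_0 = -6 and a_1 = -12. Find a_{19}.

Common ratio r = 2.
a_m = (-6)·2^(m-0).
a_{19} = (-6)·2^19 = -3145728.

-3145728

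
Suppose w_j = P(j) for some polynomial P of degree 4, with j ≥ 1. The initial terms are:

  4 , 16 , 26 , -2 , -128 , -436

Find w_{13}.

1st diffs: 12, 10, -28, -126, -308.
2nd diffs: -2, -38, -98, -182.
3rd diffs: -36, -60, -84.
4th diffs: -24, -24 (constant).
Newton forward-difference form: w_j = 4 + 12·C(j-1,1) + (-2)·C(j-1,2) + (-36)·C(j-1,3) + (-24)·C(j-1,4).
At j = 13: j-1 = 12, so w_{13} = 4 + 144 - 132 - 7920 - 11880 = -19784.

-19784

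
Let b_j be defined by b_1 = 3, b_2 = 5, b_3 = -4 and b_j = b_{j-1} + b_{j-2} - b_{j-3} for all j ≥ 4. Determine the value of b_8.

Step forward from the initial values:
b_4 = -2, b_5 = -11, b_6 = -9, b_7 = -18, b_8 = -16.

-16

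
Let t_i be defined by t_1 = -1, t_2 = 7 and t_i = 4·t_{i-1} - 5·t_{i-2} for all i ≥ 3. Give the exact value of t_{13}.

-104417

Compute successive terms:
t_3 = 33, t_4 = 97, t_5 = 223, …, t_{10} = -10073, t_{11} = -27807, t_{12} = -60863, t_{13} = -104417.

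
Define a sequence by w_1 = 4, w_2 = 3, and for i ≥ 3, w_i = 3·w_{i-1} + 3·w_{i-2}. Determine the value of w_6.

1053

w_3 = 21; w_4 = 72; w_5 = 279; w_6 = 1053.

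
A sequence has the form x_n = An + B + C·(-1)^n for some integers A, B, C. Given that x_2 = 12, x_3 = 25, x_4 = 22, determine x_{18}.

92

At n = 2, 3, 4: 2A + B + C = 12; 3A + B - C = 25; 4A + B + C = 22.
Subtracting the first from the second: A - 2C = 13.
Subtracting the second from the third: A + 2C = -3.
Solving: C = -4, A = 5, then B = 6.
Hence x_{18} = 5·18 + 6 + (-4)·1 = 92.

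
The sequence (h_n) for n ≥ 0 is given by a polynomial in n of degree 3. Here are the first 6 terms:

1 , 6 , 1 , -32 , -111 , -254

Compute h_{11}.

1st diffs: 5, -5, -33, -79, -143.
2nd diffs: -10, -28, -46, -64.
3rd diffs: -18, -18, -18 (constant).
Newton forward-difference form: h_n = 1 + 5·C(n,1) + (-10)·C(n,2) + (-18)·C(n,3).
At n = 11: n = 11, so h_{11} = 1 + 55 - 550 - 2970 = -3464.

-3464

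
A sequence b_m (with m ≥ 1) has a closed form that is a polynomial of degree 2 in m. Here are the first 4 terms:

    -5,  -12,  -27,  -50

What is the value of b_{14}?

-720

1st diffs: -7, -15, -23.
2nd diffs: -8, -8 (constant).
Newton forward-difference form: b_m = -5 + (-7)·C(m-1,1) + (-8)·C(m-1,2).
At m = 14: m-1 = 13, so b_{14} = -5 - 91 - 624 = -720.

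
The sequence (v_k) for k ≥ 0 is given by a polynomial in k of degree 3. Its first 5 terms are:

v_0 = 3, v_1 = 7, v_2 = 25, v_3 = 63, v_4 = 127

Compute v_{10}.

1393

1st diffs: 4, 18, 38, 64.
2nd diffs: 14, 20, 26.
3rd diffs: 6, 6 (constant).
Newton forward-difference form: v_k = 3 + 4·C(k,1) + 14·C(k,2) + 6·C(k,3).
At k = 10: k = 10, so v_{10} = 3 + 40 + 630 + 720 = 1393.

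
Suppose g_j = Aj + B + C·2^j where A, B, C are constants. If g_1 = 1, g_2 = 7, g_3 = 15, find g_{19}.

At j = 1, 2, 3: A + B + 2C = 1; 2A + B + 4C = 7; 3A + B + 8C = 15.
Subtracting the first from the second: A + 2C = 6.
Subtracting the second from the third: A + 4C = 8.
Solving: C = 1, A = 4, then B = -5.
Therefore g_{19} = 76 + (-5) + 1·524288 = 524359.

524359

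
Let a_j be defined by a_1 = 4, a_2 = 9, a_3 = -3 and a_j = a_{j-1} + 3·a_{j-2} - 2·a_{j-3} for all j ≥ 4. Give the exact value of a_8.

a_4 = 16; a_5 = -11; a_6 = 43; a_7 = -22; a_8 = 129.

129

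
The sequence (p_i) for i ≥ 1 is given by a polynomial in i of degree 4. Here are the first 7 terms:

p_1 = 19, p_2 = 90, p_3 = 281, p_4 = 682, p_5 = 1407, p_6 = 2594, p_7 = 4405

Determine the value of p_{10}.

15562

1st diffs: 71, 191, 401, 725, 1187, 1811.
2nd diffs: 120, 210, 324, 462, 624.
3rd diffs: 90, 114, 138, 162.
4th diffs: 24, 24, 24 (constant).
Newton forward-difference form: p_i = 19 + 71·C(i-1,1) + 120·C(i-1,2) + 90·C(i-1,3) + 24·C(i-1,4).
At i = 10: i-1 = 9, so p_{10} = 19 + 639 + 4320 + 7560 + 3024 = 15562.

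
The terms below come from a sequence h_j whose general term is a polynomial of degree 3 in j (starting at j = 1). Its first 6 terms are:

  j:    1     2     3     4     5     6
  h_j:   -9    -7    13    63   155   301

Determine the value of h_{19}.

1st diffs: 2, 20, 50, 92, 146.
2nd diffs: 18, 30, 42, 54.
3rd diffs: 12, 12, 12 (constant).
So h_j = 2j^3 - 3j^2 - 3j - 5.
Evaluating at j = 19 gives h_{19} = 12573.

12573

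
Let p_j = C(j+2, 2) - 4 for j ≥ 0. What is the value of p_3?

C(5, 2) = 10, so p_3 = 6.

6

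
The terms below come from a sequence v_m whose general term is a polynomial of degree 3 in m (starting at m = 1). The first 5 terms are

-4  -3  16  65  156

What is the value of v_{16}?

1st diffs: 1, 19, 49, 91.
2nd diffs: 18, 30, 42.
3rd diffs: 12, 12 (constant).
So v_m = 2m^3 - 3m^2 - 4m + 1.
Evaluating at m = 16 gives v_{16} = 7361.

7361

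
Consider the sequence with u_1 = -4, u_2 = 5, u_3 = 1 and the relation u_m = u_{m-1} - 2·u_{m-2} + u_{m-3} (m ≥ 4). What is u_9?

-51

Applying the relation repeatedly:
u_4 = -13; u_5 = -10; u_6 = 17; u_7 = 24; u_8 = -20; u_9 = -51.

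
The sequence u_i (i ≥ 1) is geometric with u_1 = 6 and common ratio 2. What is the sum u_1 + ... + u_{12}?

24570

u_i = 6·2^(i-1).
S = 6·(2^12 - 1)/(2 - 1) = 6·(4096 - 1)/(1) = 24570.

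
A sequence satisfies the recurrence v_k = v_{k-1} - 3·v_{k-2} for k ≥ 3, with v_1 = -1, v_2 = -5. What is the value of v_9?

v_3 = -2  v_4 = 13  v_5 = 19  v_6 = -20  v_7 = -77  v_8 = -17  v_9 = 214.

214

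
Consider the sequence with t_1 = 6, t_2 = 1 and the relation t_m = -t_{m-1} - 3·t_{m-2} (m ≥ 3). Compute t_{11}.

t_3 = -19;  t_4 = 16;  t_5 = 41;  t_6 = -89;  t_7 = -34;  t_8 = 301;  t_9 = -199;  t_{10} = -704;  t_{11} = 1301.

1301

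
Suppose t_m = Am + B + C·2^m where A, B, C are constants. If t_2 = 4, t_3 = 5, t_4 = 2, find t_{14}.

-16316

Plug in m = 2, 3, 4: 2A + B + 4C = 4; 3A + B + 8C = 5; 4A + B + 16C = 2.
Subtracting the first from the second: A + 4C = 1.
Subtracting the second from the third: A + 8C = -3.
Solving: C = -1, A = 5, then B = -2.
So t_m = 5·m + (-2) + (-1)·2^m; at m=14 this is -16316.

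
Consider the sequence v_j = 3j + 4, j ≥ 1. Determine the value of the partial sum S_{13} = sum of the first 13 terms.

325

Over j = 1..13: Σj = 91.
Total = (3)·91 + (4)·13 = 325.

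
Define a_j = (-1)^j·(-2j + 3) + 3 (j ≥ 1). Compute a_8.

(-1)^8 = 1; -2j + 3 at j=8 is -13; so a_8 = -10.

-10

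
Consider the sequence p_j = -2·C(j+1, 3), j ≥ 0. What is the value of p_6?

-70

C(7, 3) = 35, so p_6 = -70.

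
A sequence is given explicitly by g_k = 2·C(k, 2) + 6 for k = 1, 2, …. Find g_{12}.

C(12, 2) = 66, so g_{12} = 138.

138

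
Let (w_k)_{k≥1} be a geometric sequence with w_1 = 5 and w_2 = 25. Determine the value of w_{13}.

Common ratio r = 5.
w_k = 5·5^(k-1).
w_{13} = 5·5^12 = 1220703125.

1220703125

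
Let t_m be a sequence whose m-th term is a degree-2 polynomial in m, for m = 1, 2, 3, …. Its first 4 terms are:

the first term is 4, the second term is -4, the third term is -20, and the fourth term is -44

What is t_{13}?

1st diffs: -8, -16, -24.
2nd diffs: -8, -8 (constant).
Newton forward-difference form: t_m = 4 + (-8)·C(m-1,1) + (-8)·C(m-1,2).
At m = 13: m-1 = 12, so t_{13} = 4 - 96 - 528 = -620.

-620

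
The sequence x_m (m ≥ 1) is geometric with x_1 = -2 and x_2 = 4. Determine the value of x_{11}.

-2048

Common ratio r = -2.
x_m = (-2)·(-2)^(m-1).
x_{11} = (-2)·(-2)^10 = -2048.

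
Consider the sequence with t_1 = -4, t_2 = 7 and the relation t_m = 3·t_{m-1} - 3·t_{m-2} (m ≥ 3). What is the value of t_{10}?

-2106

Applying the relation repeatedly:
t_3 = 33, t_4 = 78, t_5 = 135, t_6 = 171, t_7 = 108, t_8 = -189, t_9 = -891, t_{10} = -2106.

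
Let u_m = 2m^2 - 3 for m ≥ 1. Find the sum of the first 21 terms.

6559

Over m = 1..21: Σm = 231, Σm² = 3311.
Total = (2)·3311 + (-3)·21 = 6559.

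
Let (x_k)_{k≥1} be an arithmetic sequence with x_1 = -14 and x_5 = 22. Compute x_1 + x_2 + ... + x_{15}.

735

Common difference d = (22 - (-14)) / (5 - 1) = 9.
x_k = -14 + (k - 1)·9.
x_{15} = 112; S = 15·(-14 + 112)/2 = 735.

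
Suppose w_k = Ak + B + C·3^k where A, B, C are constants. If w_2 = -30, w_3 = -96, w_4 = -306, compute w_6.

Write the equations: 2A + B + 9C = -30; 3A + B + 27C = -96; 4A + B + 81C = -306.
Subtracting the first from the second: A + 18C = -66.
Subtracting the second from the third: A + 54C = -210.
Solving: C = -4, A = 6, then B = -6.
Therefore w_6 = 36 + (-6) + (-4)·729 = -2886.

-2886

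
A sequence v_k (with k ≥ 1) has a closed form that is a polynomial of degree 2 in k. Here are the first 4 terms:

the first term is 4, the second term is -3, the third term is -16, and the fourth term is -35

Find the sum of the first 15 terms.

-3405

1st diffs: -7, -13, -19.
2nd diffs: -6, -6 (constant).
Newton forward-difference form: v_k = 4 + (-7)·C(k-1,1) + (-6)·C(k-1,2).
Continuing: …, -60, -91, -128, -171, …, v_{15} = -640.
Summing k = 1..15 (15 terms) gives -3405.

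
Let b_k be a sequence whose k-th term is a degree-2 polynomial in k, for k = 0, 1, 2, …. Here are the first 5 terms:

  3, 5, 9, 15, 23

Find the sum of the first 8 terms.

1st diffs: 2, 4, 6, 8.
2nd diffs: 2, 2, 2 (constant).
So b_k = k^2 + k + 3.
Continuing: 33, 45, 59.
Summing k = 0..7 (8 terms) gives 192.

192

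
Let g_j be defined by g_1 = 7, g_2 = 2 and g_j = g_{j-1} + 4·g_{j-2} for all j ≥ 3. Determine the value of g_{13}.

251102

Iterate the recurrence:
g_3 = 30;  g_4 = 38;  g_5 = 158;  …;  g_{10} = 14678;  g_{11} = 38478;  g_{12} = 97190;  g_{13} = 251102.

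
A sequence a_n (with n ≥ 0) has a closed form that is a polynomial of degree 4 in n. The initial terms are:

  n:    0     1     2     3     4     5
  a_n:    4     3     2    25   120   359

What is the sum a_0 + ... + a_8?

6048

1st diffs: -1, -1, 23, 95, 239.
2nd diffs: 0, 24, 72, 144.
3rd diffs: 24, 48, 72.
4th diffs: 24, 24 (constant).
Newton forward-difference form: a_n = 4 + (-1)·C(n,1) + 24·C(n,3) + 24·C(n,4).
Continuing: 838, 1677, 3020.
Summing n = 0..8 (9 terms) gives 6048.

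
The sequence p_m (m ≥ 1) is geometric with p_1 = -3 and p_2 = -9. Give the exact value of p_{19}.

-1162261467

Common ratio r = 3.
p_m = (-3)·3^(m-1).
p_{19} = (-3)·3^18 = -1162261467.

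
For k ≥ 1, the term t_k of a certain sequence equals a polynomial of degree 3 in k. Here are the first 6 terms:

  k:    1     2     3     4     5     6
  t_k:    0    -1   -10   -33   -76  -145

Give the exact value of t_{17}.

1st diffs: -1, -9, -23, -43, -69.
2nd diffs: -8, -14, -20, -26.
3rd diffs: -6, -6, -6 (constant).
Newton forward-difference form: t_k = (-1)·C(k-1,1) + (-8)·C(k-1,2) + (-6)·C(k-1,3).
At k = 17: k-1 = 16, so t_{17} = -16 - 960 - 3360 = -4336.

-4336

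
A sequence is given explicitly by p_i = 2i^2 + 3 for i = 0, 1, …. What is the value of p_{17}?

581

p_{17} = 2·17^2 + 3 = 581.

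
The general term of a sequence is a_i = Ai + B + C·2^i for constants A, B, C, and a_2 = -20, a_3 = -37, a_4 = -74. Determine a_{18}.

-1310672

At i = 2, 3, 4: 2A + B + 4C = -20; 3A + B + 8C = -37; 4A + B + 16C = -74.
Subtracting the first from the second: A + 4C = -17.
Subtracting the second from the third: A + 8C = -37.
Solving: C = -5, A = 3, then B = -6.
Therefore a_{18} = 54 + (-6) + (-5)·262144 = -1310672.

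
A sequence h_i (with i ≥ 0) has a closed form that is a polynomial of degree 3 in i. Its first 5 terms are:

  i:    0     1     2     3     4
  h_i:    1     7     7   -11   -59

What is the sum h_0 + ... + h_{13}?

-13636

1st diffs: 6, 0, -18, -48.
2nd diffs: -6, -18, -30.
3rd diffs: -12, -12 (constant).
So h_i = -2i^3 + 3i^2 + 5i + 1.
Continuing: …, -149, -293, -503, -791, …, h_{13} = -3821.
Summing i = 0..13 (14 terms) gives -13636.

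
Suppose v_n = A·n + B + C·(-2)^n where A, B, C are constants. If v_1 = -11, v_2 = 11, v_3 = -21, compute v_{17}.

At n = 1, 2, 3: A + B - 2C = -11; 2A + B + 4C = 11; 3A + B - 8C = -21.
Subtracting the first from the second: A + 6C = 22.
Subtracting the second from the third: A - 12C = -32.
Solving: C = 3, A = 4, then B = -9.
So v_n = 4·n + (-9) + 3·(-2)^n; at n=17 this is -393157.

-393157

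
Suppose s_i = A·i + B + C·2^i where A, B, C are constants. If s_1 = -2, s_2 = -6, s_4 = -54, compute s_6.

-282

Plug in i = 1, 2, 4: A + B + 2C = -2; 2A + B + 4C = -6; 4A + B + 16C = -54.
Subtracting the first from the second: A + 2C = -4.
Subtracting the second from the third: 2A + 12C = -48.
Solving: C = -5, A = 6, then B = 2.
Therefore s_6 = 36 + 2 + (-5)·64 = -282.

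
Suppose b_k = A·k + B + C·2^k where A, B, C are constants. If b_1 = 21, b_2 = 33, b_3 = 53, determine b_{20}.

Write the equations: A + B + 2C = 21; 2A + B + 4C = 33; 3A + B + 8C = 53.
Subtracting the first from the second: A + 2C = 12.
Subtracting the second from the third: A + 4C = 20.
Solving: C = 4, A = 4, then B = 9.
Hence b_{20} = 4·20 + 9 + 4·1048576 = 4194393.

4194393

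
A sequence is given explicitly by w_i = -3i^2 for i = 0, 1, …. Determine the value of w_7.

w_7 = -3·7^2 = -147.

-147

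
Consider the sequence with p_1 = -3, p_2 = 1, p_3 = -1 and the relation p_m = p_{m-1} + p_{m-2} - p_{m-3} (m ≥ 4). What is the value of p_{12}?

Applying the relation repeatedly:
p_4 = 3  p_5 = 1  p_6 = 5  p_7 = 3  p_8 = 7  p_9 = 5  p_{10} = 9  p_{11} = 7  p_{12} = 11.

11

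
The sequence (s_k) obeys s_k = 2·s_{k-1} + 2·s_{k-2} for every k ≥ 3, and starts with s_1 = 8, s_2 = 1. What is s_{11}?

45856

Compute successive terms:
s_3 = 18, s_4 = 38, s_5 = 112, s_6 = 300, s_7 = 824, s_8 = 2248, s_9 = 6144, s_{10} = 16784, s_{11} = 45856.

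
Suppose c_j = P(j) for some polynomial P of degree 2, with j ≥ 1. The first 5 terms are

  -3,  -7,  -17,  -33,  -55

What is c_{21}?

-1223

1st diffs: -4, -10, -16, -22.
2nd diffs: -6, -6, -6 (constant).
Newton forward-difference form: c_j = -3 + (-4)·C(j-1,1) + (-6)·C(j-1,2).
At j = 21: j-1 = 20, so c_{21} = -3 - 80 - 1140 = -1223.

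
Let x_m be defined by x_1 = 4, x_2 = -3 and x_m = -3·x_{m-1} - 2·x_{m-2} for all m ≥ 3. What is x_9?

-251

Step forward from the initial values:
x_3 = 1  x_4 = 3  x_5 = -11  x_6 = 27  x_7 = -59  x_8 = 123  x_9 = -251.
(Characteristic roots are -1 and -2.)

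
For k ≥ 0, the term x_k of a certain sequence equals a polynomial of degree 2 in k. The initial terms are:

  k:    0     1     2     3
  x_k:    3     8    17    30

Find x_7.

122

1st diffs: 5, 9, 13.
2nd diffs: 4, 4 (constant).
Newton forward-difference form: x_k = 3 + 5·C(k,1) + 4·C(k,2).
At k = 7: k = 7, so x_7 = 3 + 35 + 84 = 122.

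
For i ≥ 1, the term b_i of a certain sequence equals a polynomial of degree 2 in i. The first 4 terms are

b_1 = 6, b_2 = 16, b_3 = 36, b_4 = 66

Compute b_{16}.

1206

1st diffs: 10, 20, 30.
2nd diffs: 10, 10 (constant).
So b_i = 5i^2 - 5i + 6.
Evaluating at i = 16 gives b_{16} = 1206.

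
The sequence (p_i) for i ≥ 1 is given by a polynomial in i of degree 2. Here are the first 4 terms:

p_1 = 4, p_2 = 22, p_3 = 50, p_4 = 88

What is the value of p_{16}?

1st diffs: 18, 28, 38.
2nd diffs: 10, 10 (constant).
Newton forward-difference form: p_i = 4 + 18·C(i-1,1) + 10·C(i-1,2).
At i = 16: i-1 = 15, so p_{16} = 4 + 270 + 1050 = 1324.

1324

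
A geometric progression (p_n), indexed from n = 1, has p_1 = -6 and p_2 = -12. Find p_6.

-192

Common ratio r = 2.
p_n = (-6)·2^(n-1).
p_6 = (-6)·2^5 = -192.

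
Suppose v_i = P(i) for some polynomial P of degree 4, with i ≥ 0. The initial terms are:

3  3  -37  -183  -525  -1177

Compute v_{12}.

1st diffs: 0, -40, -146, -342, -652.
2nd diffs: -40, -106, -196, -310.
3rd diffs: -66, -90, -114.
4th diffs: -24, -24 (constant).
Newton forward-difference form: v_i = 3 + (-40)·C(i,2) + (-66)·C(i,3) + (-24)·C(i,4).
At i = 12: i = 12, so v_{12} = 3 - 2640 - 14520 - 11880 = -29037.

-29037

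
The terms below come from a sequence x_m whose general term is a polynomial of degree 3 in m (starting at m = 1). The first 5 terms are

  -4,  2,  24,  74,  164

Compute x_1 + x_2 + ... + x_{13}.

13572

1st diffs: 6, 22, 50, 90.
2nd diffs: 16, 28, 40.
3rd diffs: 12, 12 (constant).
Newton forward-difference form: x_m = -4 + 6·C(m-1,1) + 16·C(m-1,2) + 12·C(m-1,3).
Continuing: …, 306, 512, 794, 1164, …, x_{13} = 3764.
Summing m = 1..13 (13 terms) gives 13572.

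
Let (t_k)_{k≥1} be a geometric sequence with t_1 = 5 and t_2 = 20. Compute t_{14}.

335544320

Common ratio r = 4.
t_k = 5·4^(k-1).
t_{14} = 5·4^13 = 335544320.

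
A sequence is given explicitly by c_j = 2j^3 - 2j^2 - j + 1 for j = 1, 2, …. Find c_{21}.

17620

c_{21} = 2·21^3 - 2·21^2 - 1·21 + 1 = 17620.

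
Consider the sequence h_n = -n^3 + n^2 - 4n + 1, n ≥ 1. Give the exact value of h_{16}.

-3903

h_{16} = -1·16^3 + 1·16^2 - 4·16 + 1 = -3903.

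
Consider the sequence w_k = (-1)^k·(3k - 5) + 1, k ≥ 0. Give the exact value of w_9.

-21

(-1)^9 = -1; 3k - 5 at k=9 is 22; so w_9 = -21.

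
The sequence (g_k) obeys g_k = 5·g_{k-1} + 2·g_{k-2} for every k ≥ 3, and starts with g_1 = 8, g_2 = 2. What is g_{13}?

500869682

Step forward from the initial values:
g_3 = 26; g_4 = 134; g_5 = 722; …; g_{10} = 3230342; g_{11} = 17354306; g_{12} = 93232214; g_{13} = 500869682.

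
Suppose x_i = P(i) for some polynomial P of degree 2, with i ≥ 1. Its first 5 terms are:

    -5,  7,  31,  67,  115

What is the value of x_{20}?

2275

1st diffs: 12, 24, 36, 48.
2nd diffs: 12, 12, 12 (constant).
Newton forward-difference form: x_i = -5 + 12·C(i-1,1) + 12·C(i-1,2).
At i = 20: i-1 = 19, so x_{20} = -5 + 228 + 2052 = 2275.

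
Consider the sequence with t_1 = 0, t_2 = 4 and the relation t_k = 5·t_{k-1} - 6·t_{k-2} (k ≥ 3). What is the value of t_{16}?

Step forward from the initial values:
t_3 = 20;  t_4 = 76;  t_5 = 260;  …;  t_{13} = 2109380;  t_{14} = 6344524;  t_{15} = 19066340;  t_{16} = 57264556.
(Characteristic roots are 3 and 2.)

57264556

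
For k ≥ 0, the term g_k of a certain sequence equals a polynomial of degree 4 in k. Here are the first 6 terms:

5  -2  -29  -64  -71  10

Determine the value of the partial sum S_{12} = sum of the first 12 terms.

1st diffs: -7, -27, -35, -7, 81.
2nd diffs: -20, -8, 28, 88.
3rd diffs: 12, 36, 60.
4th diffs: 24, 24 (constant).
Newton forward-difference form: g_k = 5 + (-7)·C(k,1) + (-20)·C(k,2) + 12·C(k,3) + 24·C(k,4).
Continuing: …, 263, 796, 1741, 3254, …, g_{11} = 8728.
Summing k = 0..11 (12 terms) gives 20146.

20146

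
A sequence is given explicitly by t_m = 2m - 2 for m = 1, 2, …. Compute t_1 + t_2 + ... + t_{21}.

Over m = 1..21: Σm = 231.
Total = (2)·231 + (-2)·21 = 420.

420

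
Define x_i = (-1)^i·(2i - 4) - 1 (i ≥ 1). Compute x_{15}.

(-1)^15 = -1; 2i - 4 at i=15 is 26; so x_{15} = -27.

-27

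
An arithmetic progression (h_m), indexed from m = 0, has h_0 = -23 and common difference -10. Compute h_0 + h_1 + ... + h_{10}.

-803

h_m = -23 + (m - 0)·(-10).
h_{10} = -123; S = 11·(-23 + (-123))/2 = -803.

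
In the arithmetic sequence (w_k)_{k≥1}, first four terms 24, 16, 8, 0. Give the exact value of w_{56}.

-416

Common difference d = -8.
w_k = 24 + (k - 1)·(-8).
w_{56} = 24 + 55·(-8) = -416.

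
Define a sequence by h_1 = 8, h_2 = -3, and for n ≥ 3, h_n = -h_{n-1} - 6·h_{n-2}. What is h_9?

-225

Applying the relation repeatedly:
h_3 = -45  h_4 = 63  h_5 = 207  h_6 = -585  h_7 = -657  h_8 = 4167  h_9 = -225.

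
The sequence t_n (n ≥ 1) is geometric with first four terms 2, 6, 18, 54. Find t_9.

13122

Common ratio r = 3.
t_n = 2·3^(n-1).
t_9 = 2·3^8 = 13122.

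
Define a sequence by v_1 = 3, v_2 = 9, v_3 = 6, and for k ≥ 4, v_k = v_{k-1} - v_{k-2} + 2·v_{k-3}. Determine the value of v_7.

v_4 = 3; v_5 = 15; v_6 = 24; v_7 = 15.

15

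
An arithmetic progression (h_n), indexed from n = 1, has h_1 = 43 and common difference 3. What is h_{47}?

h_n = 43 + (n - 1)·3.
h_{47} = 43 + 46·3 = 181.

181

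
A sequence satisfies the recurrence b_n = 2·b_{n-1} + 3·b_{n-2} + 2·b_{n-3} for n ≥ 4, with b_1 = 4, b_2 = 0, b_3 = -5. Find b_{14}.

-526998

Iterate the recurrence:
b_4 = -2;  b_5 = -19;  b_6 = -54;  …;  b_{11} = -16817;  b_{12} = -53018;  b_{13} = -167155;  b_{14} = -526998.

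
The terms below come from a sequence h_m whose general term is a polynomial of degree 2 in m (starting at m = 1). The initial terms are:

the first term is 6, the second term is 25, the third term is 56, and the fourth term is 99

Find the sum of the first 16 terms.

1st diffs: 19, 31, 43.
2nd diffs: 12, 12 (constant).
Newton forward-difference form: h_m = 6 + 19·C(m-1,1) + 12·C(m-1,2).
Continuing: …, 154, 221, 300, 391, …, h_{16} = 1551.
Summing m = 1..16 (16 terms) gives 9096.

9096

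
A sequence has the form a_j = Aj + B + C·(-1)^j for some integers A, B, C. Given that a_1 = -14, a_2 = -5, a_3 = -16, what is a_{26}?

-29

The three given values yield: A + B - C = -14; 2A + B + C = -5; 3A + B - C = -16.
Subtracting the first from the second: A + 2C = 9.
Subtracting the second from the third: A - 2C = -11.
Solving: C = 5, A = -1, then B = -8.
So a_j = -1·j + (-8) + 5·(-1)^j; at j=26 this is -29.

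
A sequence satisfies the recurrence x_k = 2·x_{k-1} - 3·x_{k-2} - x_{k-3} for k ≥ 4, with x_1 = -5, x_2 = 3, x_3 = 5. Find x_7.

-58

Iterate the recurrence:
x_4 = 6;  x_5 = -6;  x_6 = -35;  x_7 = -58.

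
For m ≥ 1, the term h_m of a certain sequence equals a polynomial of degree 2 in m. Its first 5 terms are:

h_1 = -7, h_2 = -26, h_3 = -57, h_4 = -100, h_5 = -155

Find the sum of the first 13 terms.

1st diffs: -19, -31, -43, -55.
2nd diffs: -12, -12, -12 (constant).
Newton forward-difference form: h_m = -7 + (-19)·C(m-1,1) + (-12)·C(m-1,2).
Continuing: …, -222, -301, -392, -495, …, h_{13} = -1027.
Summing m = 1..13 (13 terms) gives -5005.

-5005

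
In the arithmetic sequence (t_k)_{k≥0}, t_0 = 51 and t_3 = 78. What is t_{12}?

Common difference d = (78 - 51) / (3 - 0) = 9.
t_k = 51 + (k - 0)·9.
t_{12} = 51 + 12·9 = 159.

159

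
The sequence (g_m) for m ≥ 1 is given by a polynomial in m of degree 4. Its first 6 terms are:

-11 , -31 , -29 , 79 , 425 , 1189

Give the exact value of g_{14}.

1st diffs: -20, 2, 108, 346, 764.
2nd diffs: 22, 106, 238, 418.
3rd diffs: 84, 132, 180.
4th diffs: 48, 48 (constant).
Newton forward-difference form: g_m = -11 + (-20)·C(m-1,1) + 22·C(m-1,2) + 84·C(m-1,3) + 48·C(m-1,4).
At m = 14: m-1 = 13, so g_{14} = -11 - 260 + 1716 + 24024 + 34320 = 59789.

59789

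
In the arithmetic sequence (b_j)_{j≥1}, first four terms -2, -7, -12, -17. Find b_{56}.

Common difference d = -5.
b_j = -2 + (j - 1)·(-5).
b_{56} = -2 + 55·(-5) = -277.

-277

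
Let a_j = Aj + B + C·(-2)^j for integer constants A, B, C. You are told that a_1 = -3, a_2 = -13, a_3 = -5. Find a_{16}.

At j = 1, 2, 3: A + B - 2C = -3; 2A + B + 4C = -13; 3A + B - 8C = -5.
Subtracting the first from the second: A + 6C = -10.
Subtracting the second from the third: A - 12C = 8.
Solving: C = -1, A = -4, then B = -1.
Hence a_{16} = -4·16 + (-1) + (-1)·65536 = -65601.

-65601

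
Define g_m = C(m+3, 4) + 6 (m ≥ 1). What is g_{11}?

C(14, 4) = 1001, so g_{11} = 1007.

1007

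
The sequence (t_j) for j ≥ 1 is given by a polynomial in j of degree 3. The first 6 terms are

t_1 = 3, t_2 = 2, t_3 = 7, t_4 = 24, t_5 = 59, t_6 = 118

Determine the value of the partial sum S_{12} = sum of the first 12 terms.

1st diffs: -1, 5, 17, 35, 59.
2nd diffs: 6, 12, 18, 24.
3rd diffs: 6, 6, 6 (constant).
Newton forward-difference form: t_j = 3 + (-1)·C(j-1,1) + 6·C(j-1,2) + 6·C(j-1,3).
Continuing: …, 207, 332, 499, 714, …, t_{12} = 1312.
Summing j = 1..12 (12 terms) gives 4260.

4260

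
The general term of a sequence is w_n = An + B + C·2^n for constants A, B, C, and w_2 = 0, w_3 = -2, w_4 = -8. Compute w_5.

Write the equations: 2A + B + 4C = 0; 3A + B + 8C = -2; 4A + B + 16C = -8.
Subtracting the first from the second: A + 4C = -2.
Subtracting the second from the third: A + 8C = -6.
Solving: C = -1, A = 2, then B = 0.
So w_n = 2·n + 0 + (-1)·2^n; at n=5 this is -22.

-22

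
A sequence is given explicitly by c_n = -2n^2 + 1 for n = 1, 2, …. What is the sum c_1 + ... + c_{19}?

Over n = 1..19: Σn = 190, Σn² = 2470.
Total = (-2)·2470 + (1)·19 = -4921.

-4921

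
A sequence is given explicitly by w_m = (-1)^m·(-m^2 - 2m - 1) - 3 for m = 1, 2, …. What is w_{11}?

141

(-1)^11 = -1; -m^2 - 2m - 1 at m=11 is -144; so w_{11} = 141.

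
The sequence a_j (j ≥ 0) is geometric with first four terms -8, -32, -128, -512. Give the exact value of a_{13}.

Common ratio r = 4.
a_j = (-8)·4^(j-0).
a_{13} = (-8)·4^13 = -536870912.

-536870912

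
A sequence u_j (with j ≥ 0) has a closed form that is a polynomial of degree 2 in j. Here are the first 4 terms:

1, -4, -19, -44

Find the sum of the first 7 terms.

1st diffs: -5, -15, -25.
2nd diffs: -10, -10 (constant).
Newton forward-difference form: u_j = 1 + (-5)·C(j,1) + (-10)·C(j,2).
Continuing: -79, -124, -179.
Summing j = 0..6 (7 terms) gives -448.

-448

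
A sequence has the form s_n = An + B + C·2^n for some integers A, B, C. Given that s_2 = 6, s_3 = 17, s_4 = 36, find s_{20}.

The three given values yield: 2A + B + 4C = 6; 3A + B + 8C = 17; 4A + B + 16C = 36.
Subtracting the first from the second: A + 4C = 11.
Subtracting the second from the third: A + 8C = 19.
Solving: C = 2, A = 3, then B = -8.
Therefore s_{20} = 60 + (-8) + 2·1048576 = 2097204.

2097204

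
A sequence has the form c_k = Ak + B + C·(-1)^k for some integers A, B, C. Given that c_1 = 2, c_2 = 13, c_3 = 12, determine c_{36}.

Write the equations: A + B - C = 2; 2A + B + C = 13; 3A + B - C = 12.
Subtracting the first from the second: A + 2C = 11.
Subtracting the second from the third: A - 2C = -1.
Solving: C = 3, A = 5, then B = 0.
Therefore c_{36} = 180 + 0 + 3·1 = 183.

183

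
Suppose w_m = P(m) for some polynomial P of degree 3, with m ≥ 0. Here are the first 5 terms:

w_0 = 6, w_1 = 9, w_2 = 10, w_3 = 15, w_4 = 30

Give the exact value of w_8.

1st diffs: 3, 1, 5, 15.
2nd diffs: -2, 4, 10.
3rd diffs: 6, 6 (constant).
Newton forward-difference form: w_m = 6 + 3·C(m,1) + (-2)·C(m,2) + 6·C(m,3).
At m = 8: m = 8, so w_8 = 6 + 24 - 56 + 336 = 310.

310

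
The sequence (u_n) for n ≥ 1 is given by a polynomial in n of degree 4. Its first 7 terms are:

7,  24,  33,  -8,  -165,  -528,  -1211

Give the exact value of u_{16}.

1st diffs: 17, 9, -41, -157, -363, -683.
2nd diffs: -8, -50, -116, -206, -320.
3rd diffs: -42, -66, -90, -114.
4th diffs: -24, -24, -24 (constant).
Newton forward-difference form: u_n = 7 + 17·C(n-1,1) + (-8)·C(n-1,2) + (-42)·C(n-1,3) + (-24)·C(n-1,4).
At n = 16: n-1 = 15, so u_{16} = 7 + 255 - 840 - 19110 - 32760 = -52448.

-52448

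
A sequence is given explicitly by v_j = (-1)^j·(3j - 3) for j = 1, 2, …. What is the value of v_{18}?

51

(-1)^18 = 1; 3j - 3 at j=18 is 51; so v_{18} = 51.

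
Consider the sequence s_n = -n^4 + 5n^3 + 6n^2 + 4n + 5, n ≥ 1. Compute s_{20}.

s_{20} = -1·20^4 + 5·20^3 + 6·20^2 + 4·20 + 5 = -117515.

-117515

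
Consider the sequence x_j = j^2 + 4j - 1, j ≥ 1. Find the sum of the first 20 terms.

3690

Over j = 1..20: Σj = 210, Σj² = 2870.
Total = (1)·2870 + (4)·210 + (-1)·20 = 3690.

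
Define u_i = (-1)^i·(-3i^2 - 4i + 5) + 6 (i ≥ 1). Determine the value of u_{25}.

(-1)^25 = -1; -3i^2 - 4i + 5 at i=25 is -1970; so u_{25} = 1976.

1976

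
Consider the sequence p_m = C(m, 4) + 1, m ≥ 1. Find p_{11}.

331

C(11, 4) = 330, so p_{11} = 331.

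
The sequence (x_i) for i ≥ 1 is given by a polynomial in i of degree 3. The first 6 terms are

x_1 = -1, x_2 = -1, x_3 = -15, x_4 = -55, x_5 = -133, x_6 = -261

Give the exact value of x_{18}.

-10065

1st diffs: 0, -14, -40, -78, -128.
2nd diffs: -14, -26, -38, -50.
3rd diffs: -12, -12, -12 (constant).
Newton forward-difference form: x_i = -1 + (-14)·C(i-1,2) + (-12)·C(i-1,3).
At i = 18: i-1 = 17, so x_{18} = -1 - 1904 - 8160 = -10065.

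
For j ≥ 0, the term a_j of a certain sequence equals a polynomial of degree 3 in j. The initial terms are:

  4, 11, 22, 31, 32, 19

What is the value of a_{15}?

-2201

1st diffs: 7, 11, 9, 1, -13.
2nd diffs: 4, -2, -8, -14.
3rd diffs: -6, -6, -6 (constant).
Newton forward-difference form: a_j = 4 + 7·C(j,1) + 4·C(j,2) + (-6)·C(j,3).
At j = 15: j = 15, so a_{15} = 4 + 105 + 420 - 2730 = -2201.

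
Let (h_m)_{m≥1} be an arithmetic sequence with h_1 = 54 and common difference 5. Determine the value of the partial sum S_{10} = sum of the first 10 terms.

765

h_m = 54 + (m - 1)·5.
h_{10} = 99; S = 10·(54 + 99)/2 = 765.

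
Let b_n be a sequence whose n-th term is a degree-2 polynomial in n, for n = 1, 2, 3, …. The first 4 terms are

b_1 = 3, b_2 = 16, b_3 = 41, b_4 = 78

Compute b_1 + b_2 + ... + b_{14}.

1st diffs: 13, 25, 37.
2nd diffs: 12, 12 (constant).
Newton forward-difference form: b_n = 3 + 13·C(n-1,1) + 12·C(n-1,2).
Continuing: …, 127, 188, 261, 346, …, b_{14} = 1108.
Summing n = 1..14 (14 terms) gives 5593.

5593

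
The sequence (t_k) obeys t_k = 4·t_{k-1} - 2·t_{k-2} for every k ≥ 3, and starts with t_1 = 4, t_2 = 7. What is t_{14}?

14103488

Step forward from the initial values:
t_3 = 20, t_4 = 66, t_5 = 224, …, t_{11} = 354368, t_{12} = 1209888, t_{13} = 4130816, t_{14} = 14103488.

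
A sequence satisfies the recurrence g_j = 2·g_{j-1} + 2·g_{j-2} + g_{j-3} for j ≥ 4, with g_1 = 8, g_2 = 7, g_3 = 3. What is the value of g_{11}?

35933

Applying the relation repeatedly:
g_4 = 28, g_5 = 69, g_6 = 197, g_7 = 560, g_8 = 1583, g_9 = 4483, g_{10} = 12692, g_{11} = 35933.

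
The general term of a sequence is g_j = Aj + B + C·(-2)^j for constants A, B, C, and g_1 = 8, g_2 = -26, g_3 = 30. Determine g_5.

142

Plug in j = 1, 2, 3: A + B - 2C = 8; 2A + B + 4C = -26; 3A + B - 8C = 30.
Subtracting the first from the second: A + 6C = -34.
Subtracting the second from the third: A - 12C = 56.
Solving: C = -5, A = -4, then B = 2.
So g_j = -4·j + 2 + (-5)·(-2)^j; at j=5 this is 142.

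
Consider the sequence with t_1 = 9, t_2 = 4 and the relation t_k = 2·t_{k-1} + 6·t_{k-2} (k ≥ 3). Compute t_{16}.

949842688

Applying the relation repeatedly:
t_3 = 62;  t_4 = 148;  t_5 = 668;  …;  t_{13} = 19603904;  t_{14} = 71459584;  t_{15} = 260542592;  t_{16} = 949842688.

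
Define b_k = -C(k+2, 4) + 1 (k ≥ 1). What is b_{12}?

-1000

C(14, 4) = 1001, so b_{12} = -1000.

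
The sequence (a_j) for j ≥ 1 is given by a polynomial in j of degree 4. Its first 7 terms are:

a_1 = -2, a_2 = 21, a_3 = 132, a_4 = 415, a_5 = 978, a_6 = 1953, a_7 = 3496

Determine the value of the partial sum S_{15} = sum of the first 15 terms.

1st diffs: 23, 111, 283, 563, 975, 1543.
2nd diffs: 88, 172, 280, 412, 568.
3rd diffs: 84, 108, 132, 156.
4th diffs: 24, 24, 24 (constant).
So a_j = j^4 + 4j^3 - 5j^2 - 5j + 3.
Continuing: …, 5787, 9030, 13453, 19308, …, a_{15} = 62928.
Summing j = 1..15 (15 terms) gives 229157.

229157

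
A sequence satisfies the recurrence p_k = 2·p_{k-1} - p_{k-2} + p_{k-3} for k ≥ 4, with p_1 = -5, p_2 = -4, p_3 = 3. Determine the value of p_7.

10

Compute successive terms:
p_4 = 5  p_5 = 3  p_6 = 4  p_7 = 10.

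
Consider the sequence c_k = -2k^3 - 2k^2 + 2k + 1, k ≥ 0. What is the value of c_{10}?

c_{10} = -2·10^3 - 2·10^2 + 2·10 + 1 = -2179.

-2179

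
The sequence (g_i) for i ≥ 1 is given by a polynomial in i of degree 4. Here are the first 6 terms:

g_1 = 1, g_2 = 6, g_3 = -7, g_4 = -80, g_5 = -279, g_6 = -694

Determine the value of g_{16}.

-53684

1st diffs: 5, -13, -73, -199, -415.
2nd diffs: -18, -60, -126, -216.
3rd diffs: -42, -66, -90.
4th diffs: -24, -24 (constant).
Newton forward-difference form: g_i = 1 + 5·C(i-1,1) + (-18)·C(i-1,2) + (-42)·C(i-1,3) + (-24)·C(i-1,4).
At i = 16: i-1 = 15, so g_{16} = 1 + 75 - 1890 - 19110 - 32760 = -53684.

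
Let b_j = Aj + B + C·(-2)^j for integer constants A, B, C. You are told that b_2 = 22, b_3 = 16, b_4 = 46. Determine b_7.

-80

At j = 2, 3, 4: 2A + B + 4C = 22; 3A + B - 8C = 16; 4A + B + 16C = 46.
Subtracting the first from the second: A - 12C = -6.
Subtracting the second from the third: A + 24C = 30.
Solving: C = 1, A = 6, then B = 6.
Therefore b_7 = 42 + 6 + 1·(-128) = -80.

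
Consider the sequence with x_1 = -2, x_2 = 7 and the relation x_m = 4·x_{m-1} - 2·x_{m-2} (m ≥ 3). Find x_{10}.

182128

x_3 = 32  x_4 = 114  x_5 = 392  x_6 = 1340  x_7 = 4576  x_8 = 15624  x_9 = 53344  x_{10} = 182128.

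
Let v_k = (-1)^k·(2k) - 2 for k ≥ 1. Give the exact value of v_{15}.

(-1)^15 = -1; 2k at k=15 is 30; so v_{15} = -32.

-32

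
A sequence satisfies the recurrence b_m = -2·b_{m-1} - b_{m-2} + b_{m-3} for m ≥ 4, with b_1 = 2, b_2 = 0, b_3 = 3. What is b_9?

-28

Compute successive terms:
b_4 = -4; b_5 = 5; b_6 = -3; b_7 = -3; b_8 = 14; b_9 = -28.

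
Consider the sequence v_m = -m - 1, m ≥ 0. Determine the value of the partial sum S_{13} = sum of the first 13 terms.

Over m = 0..12: Σm = 78.
Total = (-1)·78 + (-1)·13 = -91.

-91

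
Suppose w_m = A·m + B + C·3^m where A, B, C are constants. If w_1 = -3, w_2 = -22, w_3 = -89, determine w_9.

-78683

Plug in m = 1, 2, 3: A + B + 3C = -3; 2A + B + 9C = -22; 3A + B + 27C = -89.
Subtracting the first from the second: A + 6C = -19.
Subtracting the second from the third: A + 18C = -67.
Solving: C = -4, A = 5, then B = 4.
So w_m = 5·m + 4 + (-4)·3^m; at m=9 this is -78683.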